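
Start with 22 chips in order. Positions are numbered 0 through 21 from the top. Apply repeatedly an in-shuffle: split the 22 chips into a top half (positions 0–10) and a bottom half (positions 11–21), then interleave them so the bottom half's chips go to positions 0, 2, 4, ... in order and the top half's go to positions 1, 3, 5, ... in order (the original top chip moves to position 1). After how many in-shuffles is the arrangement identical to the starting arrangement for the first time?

The in-shuffle permutes the 22 positions with cycle lengths [11, 11].
Every chip is home exactly when every cycle has completed a whole number of laps, i.e. after lcm(11) = 11 in-shuffles.

11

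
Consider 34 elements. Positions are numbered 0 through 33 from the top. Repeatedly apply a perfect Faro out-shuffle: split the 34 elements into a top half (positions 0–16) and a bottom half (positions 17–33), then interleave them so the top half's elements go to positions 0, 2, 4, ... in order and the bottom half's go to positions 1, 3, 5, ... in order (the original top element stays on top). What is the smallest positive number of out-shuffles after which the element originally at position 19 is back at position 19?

Follow position 19 under repeated out-shuffles:
19 → 5 → 10 → 20 → 7 → 14 → 28 → 23 → 13 → 26 → 19
It first returns after 10 out-shuffles.

10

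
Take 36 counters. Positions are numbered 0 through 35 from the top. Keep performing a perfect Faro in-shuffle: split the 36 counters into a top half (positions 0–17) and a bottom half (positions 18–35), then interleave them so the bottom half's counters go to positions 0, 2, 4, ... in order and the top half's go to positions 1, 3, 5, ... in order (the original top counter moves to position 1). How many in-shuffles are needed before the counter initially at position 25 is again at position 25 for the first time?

Follow position 25 under repeated in-shuffles:
25 → 14 → 29 → 22 → 8 → 17 → 35 → 34 → ... → 25 (length 36)
It first returns after 36 in-shuffles.

36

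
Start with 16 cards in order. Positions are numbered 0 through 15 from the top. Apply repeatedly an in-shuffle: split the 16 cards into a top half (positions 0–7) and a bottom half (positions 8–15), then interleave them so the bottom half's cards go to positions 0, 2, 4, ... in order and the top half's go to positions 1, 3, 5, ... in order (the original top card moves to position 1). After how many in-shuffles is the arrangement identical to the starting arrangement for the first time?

The in-shuffle permutes the 16 positions with cycle lengths [8, 8].
Every card is home exactly when every cycle has completed a whole number of laps, i.e. after lcm(8) = 8 in-shuffles.

8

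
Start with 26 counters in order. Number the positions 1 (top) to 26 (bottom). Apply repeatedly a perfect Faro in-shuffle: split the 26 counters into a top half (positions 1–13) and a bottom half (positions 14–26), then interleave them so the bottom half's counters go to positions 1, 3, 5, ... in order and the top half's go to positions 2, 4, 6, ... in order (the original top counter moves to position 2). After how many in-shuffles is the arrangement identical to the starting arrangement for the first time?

18

The in-shuffle permutes the 26 positions with cycle lengths [2, 6, 18].
Every counter is home exactly when every cycle has completed a whole number of laps, i.e. after lcm(2, 6, 18) = 18 in-shuffles.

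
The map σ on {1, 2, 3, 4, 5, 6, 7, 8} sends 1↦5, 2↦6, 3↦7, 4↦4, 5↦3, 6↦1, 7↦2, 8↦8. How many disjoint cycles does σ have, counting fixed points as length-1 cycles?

Cycle decomposition: (1 5 3 7 2 6) (4) (8).
3 cycles.

3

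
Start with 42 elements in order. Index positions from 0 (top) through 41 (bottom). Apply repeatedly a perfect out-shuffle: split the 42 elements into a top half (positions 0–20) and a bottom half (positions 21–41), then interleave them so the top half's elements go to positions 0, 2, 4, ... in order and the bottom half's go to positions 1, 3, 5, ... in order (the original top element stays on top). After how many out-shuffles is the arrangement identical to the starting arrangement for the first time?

20

The out-shuffle permutes the 42 positions with cycle lengths [1, 1, 20, 20].
Every element is home exactly when every cycle has completed a whole number of laps, i.e. after lcm(1, 20) = 20 out-shuffles.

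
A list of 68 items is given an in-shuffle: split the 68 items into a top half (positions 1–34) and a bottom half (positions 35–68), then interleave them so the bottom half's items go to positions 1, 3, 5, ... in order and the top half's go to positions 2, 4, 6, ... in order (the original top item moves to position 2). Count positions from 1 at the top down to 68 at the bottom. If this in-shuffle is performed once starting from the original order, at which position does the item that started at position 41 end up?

Track the item's position through each in-shuffle:
41 → 13

13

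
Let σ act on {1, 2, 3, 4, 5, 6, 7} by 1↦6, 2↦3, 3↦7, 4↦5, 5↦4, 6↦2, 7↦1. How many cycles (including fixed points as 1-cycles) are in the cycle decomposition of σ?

Cycle decomposition: (1 6 2 3 7) (4 5).
2 cycles.

2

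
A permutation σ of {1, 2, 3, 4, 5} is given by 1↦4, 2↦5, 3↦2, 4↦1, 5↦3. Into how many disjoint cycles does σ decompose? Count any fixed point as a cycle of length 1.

Cycle decomposition: (1 4) (2 5 3).
2 cycles.

2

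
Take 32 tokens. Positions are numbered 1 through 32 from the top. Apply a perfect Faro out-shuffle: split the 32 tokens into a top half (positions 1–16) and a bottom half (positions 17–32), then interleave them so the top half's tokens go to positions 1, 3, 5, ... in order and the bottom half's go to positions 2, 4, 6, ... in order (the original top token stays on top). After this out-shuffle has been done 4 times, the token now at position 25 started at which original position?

Work backwards from position 25, undoing one out-shuffle at a time:
25 ← 13 ← 7 ← 4 ← 18
So the token now at position 25 started at position 18.

18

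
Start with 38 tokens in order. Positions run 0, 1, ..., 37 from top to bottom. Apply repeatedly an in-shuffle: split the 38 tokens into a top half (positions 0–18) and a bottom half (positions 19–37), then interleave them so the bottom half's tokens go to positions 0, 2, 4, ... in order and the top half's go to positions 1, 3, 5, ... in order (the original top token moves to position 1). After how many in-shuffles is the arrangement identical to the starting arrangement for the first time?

12

The in-shuffle permutes the 38 positions with cycle lengths [2, 12, 12, 12].
Every token is home exactly when every cycle has completed a whole number of laps, i.e. after lcm(2, 12) = 12 in-shuffles.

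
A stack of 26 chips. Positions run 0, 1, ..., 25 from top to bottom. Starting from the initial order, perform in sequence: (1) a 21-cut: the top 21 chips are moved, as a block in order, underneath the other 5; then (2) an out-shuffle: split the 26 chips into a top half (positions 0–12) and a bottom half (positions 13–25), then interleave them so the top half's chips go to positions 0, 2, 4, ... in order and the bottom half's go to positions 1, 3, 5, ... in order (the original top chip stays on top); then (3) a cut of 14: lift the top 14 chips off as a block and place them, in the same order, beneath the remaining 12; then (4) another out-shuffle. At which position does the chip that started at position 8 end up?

1

Track the chip from position 8 forward through each operation:
  after op 1 (cut 21): 8 → 13
  after op 2 (out-shuffle): 13 → 1
  after op 3 (cut 14): 1 → 13
  after op 4 (out-shuffle): 13 → 1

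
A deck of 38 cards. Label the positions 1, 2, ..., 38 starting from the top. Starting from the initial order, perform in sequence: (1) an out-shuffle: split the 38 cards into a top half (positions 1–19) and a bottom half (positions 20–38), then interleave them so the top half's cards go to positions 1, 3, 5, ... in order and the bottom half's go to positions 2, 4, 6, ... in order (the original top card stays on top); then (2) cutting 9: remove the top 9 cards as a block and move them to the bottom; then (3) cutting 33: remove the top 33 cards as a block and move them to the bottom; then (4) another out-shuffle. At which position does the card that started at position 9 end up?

Track the card from position 9 forward through each operation:
  after op 1 (out-shuffle): 9 → 17
  after op 2 (cut 9): 17 → 8
  after op 3 (cut 33): 8 → 13
  after op 4 (out-shuffle): 13 → 25

25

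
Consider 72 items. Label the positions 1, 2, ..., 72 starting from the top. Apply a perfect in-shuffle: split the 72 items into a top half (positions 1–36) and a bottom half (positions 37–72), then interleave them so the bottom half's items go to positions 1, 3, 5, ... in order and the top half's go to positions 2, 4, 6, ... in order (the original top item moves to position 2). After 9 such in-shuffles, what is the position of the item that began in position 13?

13

Track the item's position through each in-shuffle:
13 → 26 → 52 → 31 → 62 → 51 → 29 → 58 → 43 → 13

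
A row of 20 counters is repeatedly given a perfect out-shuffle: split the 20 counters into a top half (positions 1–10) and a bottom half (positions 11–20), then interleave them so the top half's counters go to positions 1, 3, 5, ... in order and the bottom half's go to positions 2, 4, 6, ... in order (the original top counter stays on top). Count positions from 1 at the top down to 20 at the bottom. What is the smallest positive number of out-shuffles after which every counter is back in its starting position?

The out-shuffle permutes the 20 positions with cycle lengths [1, 1, 18].
Every counter is home exactly when every cycle has completed a whole number of laps, i.e. after lcm(1, 18) = 18 out-shuffles.

18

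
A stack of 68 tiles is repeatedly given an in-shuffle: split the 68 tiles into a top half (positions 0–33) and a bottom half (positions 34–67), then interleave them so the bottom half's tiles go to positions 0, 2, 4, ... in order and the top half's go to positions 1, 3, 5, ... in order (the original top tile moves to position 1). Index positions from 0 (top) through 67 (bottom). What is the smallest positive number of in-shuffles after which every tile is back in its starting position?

The in-shuffle permutes the 68 positions with cycle lengths [2, 11, 11, 22, 22].
Every tile is home exactly when every cycle has completed a whole number of laps, i.e. after lcm(2, 11, 22) = 22 in-shuffles.

22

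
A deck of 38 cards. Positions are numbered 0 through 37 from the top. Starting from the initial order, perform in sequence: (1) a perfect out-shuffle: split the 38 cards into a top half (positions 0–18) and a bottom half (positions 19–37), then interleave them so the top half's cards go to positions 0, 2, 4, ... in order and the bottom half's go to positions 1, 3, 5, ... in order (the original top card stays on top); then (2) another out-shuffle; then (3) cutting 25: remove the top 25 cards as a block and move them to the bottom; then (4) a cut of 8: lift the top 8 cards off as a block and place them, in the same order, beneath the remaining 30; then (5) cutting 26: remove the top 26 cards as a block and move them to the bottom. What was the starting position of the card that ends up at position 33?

4

Undo the operations in reverse order, starting from position 33:
  undo op 5 (cut 26): 33 ← 21
  undo op 4 (cut 8): 21 ← 29
  undo op 3 (cut 25): 29 ← 16
  undo op 2 (out-shuffle, from top half): 16 ← 8
  undo op 1 (out-shuffle, from top half): 8 ← 4
So the card at position 33 came from original position 4.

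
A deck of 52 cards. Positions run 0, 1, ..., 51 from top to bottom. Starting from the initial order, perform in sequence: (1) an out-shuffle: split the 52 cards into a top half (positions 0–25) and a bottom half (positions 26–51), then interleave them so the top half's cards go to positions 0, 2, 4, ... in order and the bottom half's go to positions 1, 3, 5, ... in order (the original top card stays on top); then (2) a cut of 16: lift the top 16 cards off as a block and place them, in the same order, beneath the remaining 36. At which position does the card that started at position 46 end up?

25

Track the card from position 46 forward through each operation:
  after op 1 (out-shuffle): 46 → 41
  after op 2 (cut 16): 41 → 25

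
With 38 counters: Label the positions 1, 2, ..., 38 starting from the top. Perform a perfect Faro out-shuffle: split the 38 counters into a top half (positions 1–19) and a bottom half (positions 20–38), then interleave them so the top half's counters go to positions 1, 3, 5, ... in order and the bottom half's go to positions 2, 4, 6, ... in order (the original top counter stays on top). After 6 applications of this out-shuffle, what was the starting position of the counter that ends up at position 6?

19

Work backwards from position 6, undoing one out-shuffle at a time:
6 ← 22 ← 30 ← 34 ← 36 ← 37 ← 19
So the counter now at position 6 started at position 19.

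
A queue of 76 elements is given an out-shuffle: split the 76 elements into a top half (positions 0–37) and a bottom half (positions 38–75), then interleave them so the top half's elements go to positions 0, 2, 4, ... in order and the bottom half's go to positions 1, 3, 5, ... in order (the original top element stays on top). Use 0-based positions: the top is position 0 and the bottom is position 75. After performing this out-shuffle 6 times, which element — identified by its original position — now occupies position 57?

Work backwards from position 57, undoing one out-shuffle at a time:
57 ← 66 ← 33 ← 54 ← 27 ← 51 ← 63
So the element now at position 57 started at position 63.

63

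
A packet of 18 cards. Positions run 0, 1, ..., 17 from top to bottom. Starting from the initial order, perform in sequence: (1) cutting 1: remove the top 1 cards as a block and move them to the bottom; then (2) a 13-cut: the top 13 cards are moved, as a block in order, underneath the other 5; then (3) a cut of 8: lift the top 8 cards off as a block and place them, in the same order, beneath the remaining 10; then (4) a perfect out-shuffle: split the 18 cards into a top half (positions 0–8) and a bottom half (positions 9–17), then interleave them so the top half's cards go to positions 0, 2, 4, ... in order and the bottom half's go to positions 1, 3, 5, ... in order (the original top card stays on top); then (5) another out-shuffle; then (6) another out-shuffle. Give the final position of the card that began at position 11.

Track the card from position 11 forward through each operation:
  after op 1 (cut 1): 11 → 10
  after op 2 (cut 13): 10 → 15
  after op 3 (cut 8): 15 → 7
  after op 4 (out-shuffle): 7 → 14
  after op 5 (out-shuffle): 14 → 11
  after op 6 (out-shuffle): 11 → 5

5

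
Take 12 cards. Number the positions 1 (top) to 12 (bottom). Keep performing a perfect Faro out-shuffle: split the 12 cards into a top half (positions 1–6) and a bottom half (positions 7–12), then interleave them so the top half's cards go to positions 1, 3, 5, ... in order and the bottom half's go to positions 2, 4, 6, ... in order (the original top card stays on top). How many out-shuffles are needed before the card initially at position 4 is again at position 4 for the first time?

Follow position 4 under repeated out-shuffles:
4 → 7 → 2 → 3 → 5 → 9 → 6 → 11 → 10 → 8 → 4
It first returns after 10 out-shuffles.

10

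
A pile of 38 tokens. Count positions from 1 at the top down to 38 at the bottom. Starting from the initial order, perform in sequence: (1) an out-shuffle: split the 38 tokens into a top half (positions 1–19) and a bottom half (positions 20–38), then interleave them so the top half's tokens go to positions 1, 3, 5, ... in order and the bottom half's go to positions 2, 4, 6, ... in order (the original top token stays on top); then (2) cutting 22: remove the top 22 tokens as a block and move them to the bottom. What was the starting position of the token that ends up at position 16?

Undo the operations in reverse order, starting from position 16:
  undo op 2 (cut 22): 16 ← 38
  undo op 1 (out-shuffle, from bottom half): 38 ← 38
So the token at position 16 came from original position 38.

38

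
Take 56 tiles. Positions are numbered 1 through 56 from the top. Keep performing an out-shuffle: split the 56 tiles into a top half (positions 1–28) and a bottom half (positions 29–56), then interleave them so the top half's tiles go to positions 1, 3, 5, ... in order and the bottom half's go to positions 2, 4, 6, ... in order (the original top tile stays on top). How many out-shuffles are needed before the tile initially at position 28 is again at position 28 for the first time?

20

Follow position 28 under repeated out-shuffles:
28 → 55 → 54 → 52 → 48 → 40 → 24 → 47 → 38 → 20 → 39 → 22 → 43 → 30 → 4 → 7 → 13 → 25 → 49 → 42 → 28
It first returns after 20 out-shuffles.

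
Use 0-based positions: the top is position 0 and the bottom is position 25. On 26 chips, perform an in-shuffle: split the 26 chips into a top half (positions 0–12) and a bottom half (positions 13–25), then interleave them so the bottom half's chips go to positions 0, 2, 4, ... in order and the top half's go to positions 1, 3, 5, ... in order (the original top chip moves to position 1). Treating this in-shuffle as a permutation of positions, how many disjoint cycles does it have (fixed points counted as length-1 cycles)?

3

Trace each unvisited position around until it returns:
(0 1 3 7 15 4 ... len 18) (2 5 11 23 20 14) (8 17)
3 cycles in total.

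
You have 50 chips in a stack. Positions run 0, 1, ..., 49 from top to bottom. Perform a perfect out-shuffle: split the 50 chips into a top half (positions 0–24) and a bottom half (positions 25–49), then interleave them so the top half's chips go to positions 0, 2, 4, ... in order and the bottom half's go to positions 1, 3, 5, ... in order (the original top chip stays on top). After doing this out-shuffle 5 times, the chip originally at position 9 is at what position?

Track the chip's position through each out-shuffle:
9 → 18 → 36 → 23 → 46 → 43

43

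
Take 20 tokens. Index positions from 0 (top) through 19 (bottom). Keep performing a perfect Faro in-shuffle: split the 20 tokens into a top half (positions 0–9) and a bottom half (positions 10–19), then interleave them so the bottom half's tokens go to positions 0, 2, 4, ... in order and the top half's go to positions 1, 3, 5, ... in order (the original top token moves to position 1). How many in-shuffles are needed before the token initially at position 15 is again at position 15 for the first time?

6

Follow position 15 under repeated in-shuffles:
15 → 10 → 0 → 1 → 3 → 7 → 15
It first returns after 6 in-shuffles.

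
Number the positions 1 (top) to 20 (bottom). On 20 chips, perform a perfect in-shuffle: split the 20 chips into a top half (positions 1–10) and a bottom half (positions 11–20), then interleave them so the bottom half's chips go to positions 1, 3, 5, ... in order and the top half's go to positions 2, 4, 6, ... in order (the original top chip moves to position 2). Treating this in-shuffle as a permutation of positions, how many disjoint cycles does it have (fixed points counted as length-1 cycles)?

5

Trace each unvisited position around until it returns:
(1 2 4 8 16 11) (3 6 12) (5 10 20 19 17 13) (7 14) (9 18 15)
5 cycles in total.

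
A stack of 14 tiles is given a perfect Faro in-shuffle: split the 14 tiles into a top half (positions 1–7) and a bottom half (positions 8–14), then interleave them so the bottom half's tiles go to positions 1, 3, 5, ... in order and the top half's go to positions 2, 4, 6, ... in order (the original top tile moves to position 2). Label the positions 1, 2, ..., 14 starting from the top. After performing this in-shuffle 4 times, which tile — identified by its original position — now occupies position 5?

Work backwards from position 5, undoing one in-shuffle at a time:
5 ← 10 ← 5 ← 10 ← 5
So the tile now at position 5 started at position 5.

5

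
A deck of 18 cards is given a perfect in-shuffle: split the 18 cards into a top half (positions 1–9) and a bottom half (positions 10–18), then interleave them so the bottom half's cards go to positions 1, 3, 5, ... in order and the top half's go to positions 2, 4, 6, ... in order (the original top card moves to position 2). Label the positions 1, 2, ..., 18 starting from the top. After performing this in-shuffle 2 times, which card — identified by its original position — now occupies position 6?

11

Work backwards from position 6, undoing one in-shuffle at a time:
6 ← 3 ← 11
So the card now at position 6 started at position 11.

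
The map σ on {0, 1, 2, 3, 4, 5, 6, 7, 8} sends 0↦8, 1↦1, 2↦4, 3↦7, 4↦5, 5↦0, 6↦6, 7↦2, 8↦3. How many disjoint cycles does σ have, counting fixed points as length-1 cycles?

3

Cycle decomposition: (0 8 3 7 2 4 5) (1) (6).
3 cycles.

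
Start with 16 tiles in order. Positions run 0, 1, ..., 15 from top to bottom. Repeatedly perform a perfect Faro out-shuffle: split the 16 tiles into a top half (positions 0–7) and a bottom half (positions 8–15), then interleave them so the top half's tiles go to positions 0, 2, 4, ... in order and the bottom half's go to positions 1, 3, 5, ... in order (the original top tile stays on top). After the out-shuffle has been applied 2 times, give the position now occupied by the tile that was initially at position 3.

12

Track the tile's position through each out-shuffle:
3 → 6 → 12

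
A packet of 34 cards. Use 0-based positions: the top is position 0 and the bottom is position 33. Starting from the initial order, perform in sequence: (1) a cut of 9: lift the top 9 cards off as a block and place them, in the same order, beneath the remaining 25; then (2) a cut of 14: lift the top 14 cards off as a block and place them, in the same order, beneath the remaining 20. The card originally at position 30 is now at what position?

Track the card from position 30 forward through each operation:
  after op 1 (cut 9): 30 → 21
  after op 2 (cut 14): 21 → 7

7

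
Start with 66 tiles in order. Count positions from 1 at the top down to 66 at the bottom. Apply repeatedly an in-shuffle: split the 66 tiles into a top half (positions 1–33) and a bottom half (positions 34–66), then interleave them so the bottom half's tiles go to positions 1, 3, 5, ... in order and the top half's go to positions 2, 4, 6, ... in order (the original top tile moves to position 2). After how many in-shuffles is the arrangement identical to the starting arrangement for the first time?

The in-shuffle permutes the 66 positions with cycle lengths [66].
Every tile is home exactly when every cycle has completed a whole number of laps, i.e. after lcm(66) = 66 in-shuffles.

66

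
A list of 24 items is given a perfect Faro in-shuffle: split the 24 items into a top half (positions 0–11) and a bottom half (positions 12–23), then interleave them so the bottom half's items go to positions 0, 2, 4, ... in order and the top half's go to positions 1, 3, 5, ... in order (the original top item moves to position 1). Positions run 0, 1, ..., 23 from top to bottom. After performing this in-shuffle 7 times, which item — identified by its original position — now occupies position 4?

9

Work backwards from position 4, undoing one in-shuffle at a time:
4 ← 14 ← 19 ← 9 ← 4 ← 14 ← 19 ← 9
So the item now at position 4 started at position 9.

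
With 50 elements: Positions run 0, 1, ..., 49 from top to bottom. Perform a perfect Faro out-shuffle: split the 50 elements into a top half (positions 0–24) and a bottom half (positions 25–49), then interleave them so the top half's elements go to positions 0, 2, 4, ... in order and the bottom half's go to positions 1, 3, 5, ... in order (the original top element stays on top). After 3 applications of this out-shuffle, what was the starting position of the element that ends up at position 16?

Work backwards from position 16, undoing one out-shuffle at a time:
16 ← 8 ← 4 ← 2
So the element now at position 16 started at position 2.

2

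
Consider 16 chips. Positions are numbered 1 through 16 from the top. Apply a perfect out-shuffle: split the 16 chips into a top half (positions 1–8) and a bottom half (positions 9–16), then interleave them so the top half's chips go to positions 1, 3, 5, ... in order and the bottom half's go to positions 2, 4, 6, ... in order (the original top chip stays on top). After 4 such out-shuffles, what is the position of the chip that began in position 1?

Position 1 is a fixed point of every out-shuffle, so the chip never moves.

1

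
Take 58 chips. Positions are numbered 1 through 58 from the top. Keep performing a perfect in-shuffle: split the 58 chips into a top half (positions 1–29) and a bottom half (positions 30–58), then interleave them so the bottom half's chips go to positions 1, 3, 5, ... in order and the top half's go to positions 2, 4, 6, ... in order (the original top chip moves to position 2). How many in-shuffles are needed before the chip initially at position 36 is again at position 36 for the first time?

58

Follow position 36 under repeated in-shuffles:
36 → 13 → 26 → 52 → 45 → 31 → 3 → 6 → ... → 36 (length 58)
It first returns after 58 in-shuffles.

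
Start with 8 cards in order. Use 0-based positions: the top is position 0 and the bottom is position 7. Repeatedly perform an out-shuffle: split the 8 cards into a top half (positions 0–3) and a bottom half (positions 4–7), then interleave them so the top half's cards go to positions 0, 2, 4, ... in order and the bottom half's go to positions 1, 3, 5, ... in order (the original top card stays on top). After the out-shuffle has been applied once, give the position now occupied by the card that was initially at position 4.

Track the card's position through each out-shuffle:
4 → 1

1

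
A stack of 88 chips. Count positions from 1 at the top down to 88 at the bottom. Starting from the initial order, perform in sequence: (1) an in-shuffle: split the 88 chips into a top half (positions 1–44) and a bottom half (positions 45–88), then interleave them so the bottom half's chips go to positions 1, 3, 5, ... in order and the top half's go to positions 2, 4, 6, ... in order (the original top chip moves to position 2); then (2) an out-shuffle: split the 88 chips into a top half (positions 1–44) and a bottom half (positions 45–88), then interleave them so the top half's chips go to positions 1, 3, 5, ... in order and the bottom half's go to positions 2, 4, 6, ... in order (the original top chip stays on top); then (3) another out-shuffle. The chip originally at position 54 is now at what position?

Track the chip from position 54 forward through each operation:
  after op 1 (in-shuffle): 54 → 19
  after op 2 (out-shuffle): 19 → 37
  after op 3 (out-shuffle): 37 → 73

73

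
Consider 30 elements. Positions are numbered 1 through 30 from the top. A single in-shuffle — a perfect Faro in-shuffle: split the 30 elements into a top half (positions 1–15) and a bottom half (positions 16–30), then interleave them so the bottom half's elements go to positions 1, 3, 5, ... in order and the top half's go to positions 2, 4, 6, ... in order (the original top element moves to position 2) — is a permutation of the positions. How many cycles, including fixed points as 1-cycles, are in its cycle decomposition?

6

Trace each unvisited position around until it returns:
(1 2 4 8 16) (3 6 12 24 17) (5 10 20 9 18) (7 14 28 25 19) (11 22 13 26 21) (15 30 29 27 23)
6 cycles in total.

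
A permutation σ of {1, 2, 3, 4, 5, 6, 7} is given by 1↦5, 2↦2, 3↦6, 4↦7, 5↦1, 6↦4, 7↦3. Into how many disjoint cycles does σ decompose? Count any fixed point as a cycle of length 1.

3

Cycle decomposition: (1 5) (2) (3 6 4 7).
3 cycles.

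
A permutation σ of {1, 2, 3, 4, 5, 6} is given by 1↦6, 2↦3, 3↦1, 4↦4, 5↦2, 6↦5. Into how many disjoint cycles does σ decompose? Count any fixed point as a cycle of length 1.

2

Cycle decomposition: (1 6 5 2 3) (4).
2 cycles.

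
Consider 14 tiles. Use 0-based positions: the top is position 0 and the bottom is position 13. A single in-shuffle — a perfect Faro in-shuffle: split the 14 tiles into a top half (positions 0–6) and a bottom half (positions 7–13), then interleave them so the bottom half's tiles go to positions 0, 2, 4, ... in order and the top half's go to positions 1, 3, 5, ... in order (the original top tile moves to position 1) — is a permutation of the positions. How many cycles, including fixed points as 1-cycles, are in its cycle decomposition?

4

Trace each unvisited position around until it returns:
(0 1 3 7) (2 5 11 8) (4 9) (6 13 12 10)
4 cycles in total.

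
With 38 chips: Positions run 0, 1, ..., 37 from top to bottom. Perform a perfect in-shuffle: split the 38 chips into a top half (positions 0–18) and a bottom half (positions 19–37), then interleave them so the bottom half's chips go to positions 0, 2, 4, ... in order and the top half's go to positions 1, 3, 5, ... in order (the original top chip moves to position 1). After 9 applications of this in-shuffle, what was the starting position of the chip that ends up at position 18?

34

Work backwards from position 18, undoing one in-shuffle at a time:
18 ← 28 ← 33 ← 16 ← 27 ← 13 ← 6 ← 22 ← 30 ← 34
So the chip now at position 18 started at position 34.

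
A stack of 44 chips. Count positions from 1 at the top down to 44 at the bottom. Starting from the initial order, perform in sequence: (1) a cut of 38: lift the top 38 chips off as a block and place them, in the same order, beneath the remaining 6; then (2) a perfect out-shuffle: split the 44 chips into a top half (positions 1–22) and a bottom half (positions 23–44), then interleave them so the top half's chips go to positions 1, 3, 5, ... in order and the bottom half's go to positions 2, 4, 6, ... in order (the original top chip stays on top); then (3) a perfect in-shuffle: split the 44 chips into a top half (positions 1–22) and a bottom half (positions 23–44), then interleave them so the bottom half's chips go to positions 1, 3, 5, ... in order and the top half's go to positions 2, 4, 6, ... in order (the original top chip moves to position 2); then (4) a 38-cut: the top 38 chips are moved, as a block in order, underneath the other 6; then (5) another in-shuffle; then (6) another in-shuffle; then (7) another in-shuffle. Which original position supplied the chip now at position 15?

22

Undo the operations in reverse order, starting from position 15:
  undo op 7 (in-shuffle, from bottom half): 15 ← 30
  undo op 6 (in-shuffle, from top half): 30 ← 15
  undo op 5 (in-shuffle, from bottom half): 15 ← 30
  undo op 4 (cut 38): 30 ← 24
  undo op 3 (in-shuffle, from top half): 24 ← 12
  undo op 2 (out-shuffle, from bottom half): 12 ← 28
  undo op 1 (cut 38): 28 ← 22
So the chip at position 15 came from original position 22.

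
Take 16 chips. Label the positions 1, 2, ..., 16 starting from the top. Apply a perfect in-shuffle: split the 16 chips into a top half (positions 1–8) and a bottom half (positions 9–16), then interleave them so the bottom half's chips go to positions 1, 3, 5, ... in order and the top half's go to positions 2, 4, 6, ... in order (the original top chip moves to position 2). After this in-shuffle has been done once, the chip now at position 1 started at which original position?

9

Work backwards from position 1, undoing one in-shuffle at a time:
1 ← 9
So the chip now at position 1 started at position 9.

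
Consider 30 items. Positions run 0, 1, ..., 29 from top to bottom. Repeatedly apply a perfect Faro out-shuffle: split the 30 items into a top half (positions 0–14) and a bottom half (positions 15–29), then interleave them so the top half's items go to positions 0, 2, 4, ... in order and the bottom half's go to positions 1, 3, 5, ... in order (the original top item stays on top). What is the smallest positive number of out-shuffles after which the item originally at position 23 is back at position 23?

28

Follow position 23 under repeated out-shuffles:
23 → 17 → 5 → 10 → 20 → 11 → 22 → 15 → ... → 23 (length 28)
It first returns after 28 out-shuffles.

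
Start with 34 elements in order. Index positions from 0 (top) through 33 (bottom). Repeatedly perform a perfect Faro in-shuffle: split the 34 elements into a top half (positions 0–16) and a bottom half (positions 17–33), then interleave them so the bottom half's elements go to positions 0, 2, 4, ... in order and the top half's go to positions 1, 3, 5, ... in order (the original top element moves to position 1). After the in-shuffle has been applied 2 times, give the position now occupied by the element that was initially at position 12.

Track the element's position through each in-shuffle:
12 → 25 → 16

16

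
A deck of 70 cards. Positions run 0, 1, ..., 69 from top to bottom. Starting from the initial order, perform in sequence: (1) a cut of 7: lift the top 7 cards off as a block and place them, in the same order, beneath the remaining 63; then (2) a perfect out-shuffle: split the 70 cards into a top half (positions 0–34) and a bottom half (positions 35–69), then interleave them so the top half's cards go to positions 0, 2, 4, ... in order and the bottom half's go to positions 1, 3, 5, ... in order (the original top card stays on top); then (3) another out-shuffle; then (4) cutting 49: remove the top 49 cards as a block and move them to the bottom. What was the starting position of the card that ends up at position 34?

Undo the operations in reverse order, starting from position 34:
  undo op 4 (cut 49): 34 ← 13
  undo op 3 (out-shuffle, from bottom half): 13 ← 41
  undo op 2 (out-shuffle, from bottom half): 41 ← 55
  undo op 1 (cut 7): 55 ← 62
So the card at position 34 came from original position 62.

62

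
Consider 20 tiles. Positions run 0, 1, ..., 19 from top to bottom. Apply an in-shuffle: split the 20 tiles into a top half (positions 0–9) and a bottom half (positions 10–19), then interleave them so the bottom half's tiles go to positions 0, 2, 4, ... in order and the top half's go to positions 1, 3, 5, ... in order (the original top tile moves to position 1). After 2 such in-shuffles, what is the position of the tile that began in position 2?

Track the tile's position through each in-shuffle:
2 → 5 → 11

11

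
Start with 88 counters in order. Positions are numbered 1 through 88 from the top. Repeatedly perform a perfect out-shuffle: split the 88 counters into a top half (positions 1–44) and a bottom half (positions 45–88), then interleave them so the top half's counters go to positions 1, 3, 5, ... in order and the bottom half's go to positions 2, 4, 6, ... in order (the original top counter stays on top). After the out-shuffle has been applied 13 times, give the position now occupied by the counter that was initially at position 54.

Track position through each out-shuffle: 54 → 20 → 39 → 77 → 66 → ... (continuing for 13 shuffles total) → 47.

47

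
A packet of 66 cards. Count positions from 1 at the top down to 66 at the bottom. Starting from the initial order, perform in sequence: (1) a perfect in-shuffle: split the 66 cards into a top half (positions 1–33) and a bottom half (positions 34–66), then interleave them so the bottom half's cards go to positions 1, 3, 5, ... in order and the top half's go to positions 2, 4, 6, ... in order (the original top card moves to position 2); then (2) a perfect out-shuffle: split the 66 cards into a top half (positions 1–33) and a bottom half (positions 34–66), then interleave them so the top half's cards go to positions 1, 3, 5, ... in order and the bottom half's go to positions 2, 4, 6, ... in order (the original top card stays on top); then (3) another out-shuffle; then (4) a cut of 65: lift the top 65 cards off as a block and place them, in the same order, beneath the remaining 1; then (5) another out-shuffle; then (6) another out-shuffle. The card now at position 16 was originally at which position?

Undo the operations in reverse order, starting from position 16:
  undo op 6 (out-shuffle, from bottom half): 16 ← 41
  undo op 5 (out-shuffle, from top half): 41 ← 21
  undo op 4 (cut 65): 21 ← 20
  undo op 3 (out-shuffle, from bottom half): 20 ← 43
  undo op 2 (out-shuffle, from top half): 43 ← 22
  undo op 1 (in-shuffle, from top half): 22 ← 11
So the card at position 16 came from original position 11.

11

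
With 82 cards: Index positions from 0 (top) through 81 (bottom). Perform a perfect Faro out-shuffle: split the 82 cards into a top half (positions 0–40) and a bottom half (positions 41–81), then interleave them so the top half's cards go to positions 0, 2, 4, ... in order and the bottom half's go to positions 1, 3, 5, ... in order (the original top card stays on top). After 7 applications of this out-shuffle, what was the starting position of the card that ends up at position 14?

Work backwards from position 14, undoing one out-shuffle at a time:
14 ← 7 ← 44 ← 22 ← 11 ← 46 ← 23 ← 52
So the card now at position 14 started at position 52.

52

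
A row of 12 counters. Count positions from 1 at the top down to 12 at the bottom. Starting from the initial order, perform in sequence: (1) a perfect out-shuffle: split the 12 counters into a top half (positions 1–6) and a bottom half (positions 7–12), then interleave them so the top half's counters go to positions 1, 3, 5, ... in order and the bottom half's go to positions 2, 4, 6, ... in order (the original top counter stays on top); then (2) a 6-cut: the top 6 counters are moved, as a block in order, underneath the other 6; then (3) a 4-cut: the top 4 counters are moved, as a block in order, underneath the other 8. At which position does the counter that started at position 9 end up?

Track the counter from position 9 forward through each operation:
  after op 1 (out-shuffle): 9 → 6
  after op 2 (cut 6): 6 → 12
  after op 3 (cut 4): 12 → 8

8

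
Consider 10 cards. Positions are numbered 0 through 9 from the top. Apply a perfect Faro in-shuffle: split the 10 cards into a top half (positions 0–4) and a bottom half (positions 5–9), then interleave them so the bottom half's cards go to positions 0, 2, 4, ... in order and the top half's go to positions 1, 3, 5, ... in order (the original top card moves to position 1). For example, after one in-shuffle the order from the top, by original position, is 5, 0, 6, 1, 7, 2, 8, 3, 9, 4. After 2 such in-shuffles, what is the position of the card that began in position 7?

9

Track the card's position through each in-shuffle:
7 → 4 → 9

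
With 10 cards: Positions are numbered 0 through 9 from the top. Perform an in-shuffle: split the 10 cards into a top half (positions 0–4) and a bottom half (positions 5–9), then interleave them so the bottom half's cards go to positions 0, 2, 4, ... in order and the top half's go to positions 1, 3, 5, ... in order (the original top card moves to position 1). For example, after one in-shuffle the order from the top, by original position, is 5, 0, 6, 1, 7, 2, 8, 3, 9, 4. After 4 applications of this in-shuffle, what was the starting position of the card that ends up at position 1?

6

Work backwards from position 1, undoing one in-shuffle at a time:
1 ← 0 ← 5 ← 2 ← 6
So the card now at position 1 started at position 6.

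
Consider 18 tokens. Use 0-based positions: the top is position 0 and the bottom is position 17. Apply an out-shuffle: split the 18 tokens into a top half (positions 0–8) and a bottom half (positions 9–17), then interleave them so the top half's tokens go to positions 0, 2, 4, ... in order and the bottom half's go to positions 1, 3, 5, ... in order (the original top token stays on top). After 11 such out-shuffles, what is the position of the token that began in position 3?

Track the token's position through each out-shuffle:
3 → 6 → 12 → 7 → 14 → 11 → 5 → 10 → 3 → 6 → 12 → 7

7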